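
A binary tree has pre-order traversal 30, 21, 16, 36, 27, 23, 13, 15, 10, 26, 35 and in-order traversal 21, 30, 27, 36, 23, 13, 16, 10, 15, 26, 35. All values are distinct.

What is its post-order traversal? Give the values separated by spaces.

The first element of pre-order is the root; it splits in-order into left and right subtrees.
Root 30: left subtree has 1 node {21}, right has 9 {27, 36, 23, 13, 16, 10, 15, 26, 35}.
  Root 16: left subtree has 4 nodes {27, 36, 23, 13}, right has 4 {10, 15, 26, 35}.
    Root 36: left subtree has 1 node {27}, right has 2 {23, 13}.
      Root 23: left subtree has 0 nodes { }, right has 1 {13}.
    Root 15: left subtree has 1 node {10}, right has 2 {26, 35}.
      Root 26: left subtree has 0 nodes { }, right has 1 {35}.

21 27 13 23 36 10 35 26 15 16 30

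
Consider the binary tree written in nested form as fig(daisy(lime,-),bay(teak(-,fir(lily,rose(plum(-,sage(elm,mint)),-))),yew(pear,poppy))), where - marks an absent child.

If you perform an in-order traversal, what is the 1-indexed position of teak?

In-order visits the left subtree, then the node, then the right subtree.
At fig: go left to daisy.
  At daisy: go left to lime.
    lime is a leaf — visit lime.
  Visit daisy.
  At daisy: no right child.
Visit fig.
At fig: go right to bay.
  At bay: go left to teak.
    At teak: no left child.
    Visit teak.
    At teak: go right to fir.
      At fir: go left to lily.
        lily is a leaf — visit lily.
      Visit fir.
      At fir: go right to rose.
        At rose: go left to plum.
          At plum: no left child.
          Visit plum.
          At plum: go right to sage.
            At sage: go left to elm.
              elm is a leaf — visit elm.
            Visit sage.
            At sage: go right to mint.
              mint is a leaf — visit mint.
        Visit rose.
        At rose: no right child.
  Visit bay.
  At bay: go right to yew.
    At yew: go left to pear.
      pear is a leaf — visit pear.
    Visit yew.
    At yew: go right to poppy.
      poppy is a leaf — visit poppy.
Full in-order sequence: lime, daisy, fig, teak, lily, fir, plum, elm, sage, mint, rose, bay, pear, yew, poppy.

4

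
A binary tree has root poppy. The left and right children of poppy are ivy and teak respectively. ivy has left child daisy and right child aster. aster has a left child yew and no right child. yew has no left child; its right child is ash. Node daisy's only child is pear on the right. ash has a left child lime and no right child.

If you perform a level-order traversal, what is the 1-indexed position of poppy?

1

Level-order visits nodes level by level from the root, left to right within each level.
Level 0: poppy
Level 1: ivy, teak
Level 2: daisy, aster
Level 3: pear, yew
Level 4: ash
Level 5: lime
Full level-order sequence: poppy, ivy, teak, daisy, aster, pear, yew, ash, lime.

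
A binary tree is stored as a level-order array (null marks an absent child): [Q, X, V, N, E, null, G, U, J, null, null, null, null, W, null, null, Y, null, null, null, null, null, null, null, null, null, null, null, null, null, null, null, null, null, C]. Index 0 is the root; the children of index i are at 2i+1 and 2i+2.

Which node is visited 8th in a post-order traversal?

W

Post-order visits the left subtree, then the right subtree, then the node.
At Q: go left to X.
  At X: go left to N.
    At N: go left to U.
      At U: no left child.
      At U: go right to Y.
        At Y: no left child.
        At Y: go right to C.
          C is a leaf — visit C.
        Visit Y.
      Visit U.
    At N: go right to J.
      J is a leaf — visit J.
    Visit N.
  At X: go right to E.
    E is a leaf — visit E.
  Visit X.
At Q: go right to V.
  At V: no left child.
  At V: go right to G.
    At G: go left to W.
      W is a leaf — visit W.
    At G: no right child.
    Visit G.
  Visit V.
Visit Q.
Full post-order sequence: C, Y, U, J, N, E, X, W, G, V, Q.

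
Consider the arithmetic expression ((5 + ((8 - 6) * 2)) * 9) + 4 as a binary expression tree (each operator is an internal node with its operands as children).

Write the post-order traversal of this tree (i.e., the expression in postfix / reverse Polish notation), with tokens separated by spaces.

5 8 6 - 2 * + 9 * 4 +

Post-order on an expression tree gives postfix notation: for each operator, emit left operand, right operand, then the operator.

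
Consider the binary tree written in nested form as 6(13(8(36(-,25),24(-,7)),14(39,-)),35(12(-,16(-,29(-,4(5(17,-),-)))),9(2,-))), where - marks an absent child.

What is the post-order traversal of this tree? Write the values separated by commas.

Post-order visits the left subtree, then the right subtree, then the node.
At 6: go left to 13.
  At 13: go left to 8.
    At 8: go left to 36.
      At 36: no left child.
      At 36: go right to 25.
        25 is a leaf — visit 25.
      Visit 36.
    At 8: go right to 24.
      At 24: no left child.
      At 24: go right to 7.
        7 is a leaf — visit 7.
      Visit 24.
    Visit 8.
  At 13: go right to 14.
    At 14: go left to 39.
      39 is a leaf — visit 39.
    At 14: no right child.
    Visit 14.
  Visit 13.
At 6: go right to 35.
  At 35: go left to 12.
    At 12: no left child.
    At 12: go right to 16.
      At 16: no left child.
      At 16: go right to 29.
        At 29: no left child.
        At 29: go right to 4.
          At 4: go left to 5.
            At 5: go left to 17.
              17 is a leaf — visit 17.
            At 5: no right child.
            Visit 5.
          At 4: no right child.
          Visit 4.
        Visit 29.
      Visit 16.
    Visit 12.
  At 35: go right to 9.
    At 9: go left to 2.
      2 is a leaf — visit 2.
    At 9: no right child.
    Visit 9.
  Visit 35.
Visit 6.

25, 36, 7, 24, 8, 39, 14, 13, 17, 5, 4, 29, 16, 12, 2, 9, 35, 6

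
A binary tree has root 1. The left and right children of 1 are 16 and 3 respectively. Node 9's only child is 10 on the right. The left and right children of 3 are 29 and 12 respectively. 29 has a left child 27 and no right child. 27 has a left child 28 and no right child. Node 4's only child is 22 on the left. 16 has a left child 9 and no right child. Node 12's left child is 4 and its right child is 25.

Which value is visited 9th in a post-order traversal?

25

Post-order visits the left subtree, then the right subtree, then the node.
At 1: go left to 16.
  At 16: go left to 9.
    At 9: no left child.
    At 9: go right to 10.
      10 is a leaf — visit 10.
    Visit 9.
  At 16: no right child.
  Visit 16.
At 1: go right to 3.
  At 3: go left to 29.
    At 29: go left to 27.
      At 27: go left to 28.
        28 is a leaf — visit 28.
      At 27: no right child.
      Visit 27.
    At 29: no right child.
    Visit 29.
  At 3: go right to 12.
    At 12: go left to 4.
      At 4: go left to 22.
        22 is a leaf — visit 22.
      At 4: no right child.
      Visit 4.
    At 12: go right to 25.
      25 is a leaf — visit 25.
    Visit 12.
  Visit 3.
Visit 1.
Full post-order sequence: 10, 9, 16, 28, 27, 29, 22, 4, 25, 12, 3, 1.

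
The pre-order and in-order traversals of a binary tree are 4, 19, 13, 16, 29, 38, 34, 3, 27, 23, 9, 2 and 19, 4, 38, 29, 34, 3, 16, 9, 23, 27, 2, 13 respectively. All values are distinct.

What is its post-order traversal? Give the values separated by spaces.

The first element of pre-order is the root; it splits in-order into left and right subtrees.
Root 4: left subtree has 1 node {19}, right has 10 {38, 29, 34, 3, 16, 9, 23, 27, 2, 13}.
  Root 13: left subtree has 9 nodes {38, 29, 34, 3, 16, 9, 23, 27, 2}, right has 0 { }.
    Root 16: left subtree has 4 nodes {38, 29, 34, 3}, right has 4 {9, 23, 27, 2}.
      Root 29: left subtree has 1 node {38}, right has 2 {34, 3}.
        Root 34: left subtree has 0 nodes { }, right has 1 {3}.
      Root 27: left subtree has 2 nodes {9, 23}, right has 1 {2}.
        Root 23: left subtree has 1 node {9}, right has 0 { }.

19 38 3 34 29 9 23 2 27 16 13 4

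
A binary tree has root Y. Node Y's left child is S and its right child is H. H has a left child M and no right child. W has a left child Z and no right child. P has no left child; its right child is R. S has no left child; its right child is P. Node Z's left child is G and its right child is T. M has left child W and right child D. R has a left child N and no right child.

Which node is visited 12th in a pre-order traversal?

D

Pre-order visits the node, then its left subtree, then its right subtree.
Visit Y.
At Y: go left to S.
  Visit S.
  At S: no left child.
  At S: go right to P.
    Visit P.
    At P: no left child.
    At P: go right to R.
      Visit R.
      At R: go left to N.
        N is a leaf — visit N.
      At R: no right child.
At Y: go right to H.
  Visit H.
  At H: go left to M.
    Visit M.
    At M: go left to W.
      Visit W.
      At W: go left to Z.
        Visit Z.
        At Z: go left to G.
          G is a leaf — visit G.
        At Z: go right to T.
          T is a leaf — visit T.
      At W: no right child.
    At M: go right to D.
      D is a leaf — visit D.
  At H: no right child.
Full pre-order sequence: Y, S, P, R, N, H, M, W, Z, G, T, D.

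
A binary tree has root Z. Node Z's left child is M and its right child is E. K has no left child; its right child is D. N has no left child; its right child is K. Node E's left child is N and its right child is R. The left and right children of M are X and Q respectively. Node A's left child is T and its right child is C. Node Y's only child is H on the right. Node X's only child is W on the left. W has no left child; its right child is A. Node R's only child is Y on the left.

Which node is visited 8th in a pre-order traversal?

Pre-order visits the node, then its left subtree, then its right subtree.
Visit Z.
At Z: go left to M.
  Visit M.
  At M: go left to X.
    Visit X.
    At X: go left to W.
      Visit W.
      At W: no left child.
      At W: go right to A.
        Visit A.
        At A: go left to T.
          T is a leaf — visit T.
        At A: go right to C.
          C is a leaf — visit C.
    At X: no right child.
  At M: go right to Q.
    Q is a leaf — visit Q.
At Z: go right to E.
  Visit E.
  At E: go left to N.
    Visit N.
    At N: no left child.
    At N: go right to K.
      Visit K.
      At K: no left child.
      At K: go right to D.
        D is a leaf — visit D.
  At E: go right to R.
    Visit R.
    At R: go left to Y.
      Visit Y.
      At Y: no left child.
      At Y: go right to H.
        H is a leaf — visit H.
    At R: no right child.
Full pre-order sequence: Z, M, X, W, A, T, C, Q, E, N, K, D, R, Y, H.

Q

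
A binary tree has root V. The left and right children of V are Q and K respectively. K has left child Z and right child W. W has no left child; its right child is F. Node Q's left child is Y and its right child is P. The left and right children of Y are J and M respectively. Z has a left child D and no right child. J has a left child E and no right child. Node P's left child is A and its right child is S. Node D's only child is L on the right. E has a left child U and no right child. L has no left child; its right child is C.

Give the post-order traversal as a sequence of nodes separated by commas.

U, E, J, M, Y, A, S, P, Q, C, L, D, Z, F, W, K, V

Post-order visits the left subtree, then the right subtree, then the node.
At V: go left to Q.
  At Q: go left to Y.
    At Y: go left to J.
      At J: go left to E.
        At E: go left to U.
          U is a leaf — visit U.
        At E: no right child.
        Visit E.
      At J: no right child.
      Visit J.
    At Y: go right to M.
      M is a leaf — visit M.
    Visit Y.
  At Q: go right to P.
    At P: go left to A.
      A is a leaf — visit A.
    At P: go right to S.
      S is a leaf — visit S.
    Visit P.
  Visit Q.
At V: go right to K.
  At K: go left to Z.
    At Z: go left to D.
      At D: no left child.
      At D: go right to L.
        At L: no left child.
        At L: go right to C.
          C is a leaf — visit C.
        Visit L.
      Visit D.
    At Z: no right child.
    Visit Z.
  At K: go right to W.
    At W: no left child.
    At W: go right to F.
      F is a leaf — visit F.
    Visit W.
  Visit K.
Visit V.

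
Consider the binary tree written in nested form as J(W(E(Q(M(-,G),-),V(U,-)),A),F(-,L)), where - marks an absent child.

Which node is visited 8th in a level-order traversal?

Level-order visits nodes level by level from the root, left to right within each level.
Level 0: J
Level 1: W, F
Level 2: E, A, L
Level 3: Q, V
Level 4: M, U
Level 5: G
Full level-order sequence: J, W, F, E, A, L, Q, V, M, U, G.

V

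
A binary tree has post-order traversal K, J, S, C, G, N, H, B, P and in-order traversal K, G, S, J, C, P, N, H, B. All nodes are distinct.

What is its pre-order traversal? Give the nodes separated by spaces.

The last element of post-order is the root; it splits in-order into left and right subtrees.
Root P: left subtree has 5 nodes {K, G, S, J, C}, right has 3 {N, H, B}.
  Root G: left subtree has 1 node {K}, right has 3 {S, J, C}.
    Root C: left subtree has 2 nodes {S, J}, right has 0 { }.
      Root S: left subtree has 0 nodes { }, right has 1 {J}.
  Root B: left subtree has 2 nodes {N, H}, right has 0 { }.
    Root H: left subtree has 1 node {N}, right has 0 { }.

P G K C S J B H N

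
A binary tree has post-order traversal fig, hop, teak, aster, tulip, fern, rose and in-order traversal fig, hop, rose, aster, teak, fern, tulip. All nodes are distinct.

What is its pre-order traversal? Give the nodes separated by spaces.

rose hop fig fern aster teak tulip

The last element of post-order is the root; it splits in-order into left and right subtrees.
Root rose: left subtree has 2 nodes {fig, hop}, right has 4 {aster, teak, fern, tulip}.
  Root hop: left subtree has 1 node {fig}, right has 0 { }.
  Root fern: left subtree has 2 nodes {aster, teak}, right has 1 {tulip}.
    Root aster: left subtree has 0 nodes { }, right has 1 {teak}.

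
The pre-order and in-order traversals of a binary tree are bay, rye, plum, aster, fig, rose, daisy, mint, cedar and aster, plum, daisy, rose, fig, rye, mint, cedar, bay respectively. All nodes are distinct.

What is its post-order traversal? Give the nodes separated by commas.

The first element of pre-order is the root; it splits in-order into left and right subtrees.
Root bay: left subtree has 8 nodes {aster, plum, daisy, rose, fig, rye, mint, cedar}, right has 0 { }.
  Root rye: left subtree has 5 nodes {aster, plum, daisy, rose, fig}, right has 2 {mint, cedar}.
    Root plum: left subtree has 1 node {aster}, right has 3 {daisy, rose, fig}.
      Root fig: left subtree has 2 nodes {daisy, rose}, right has 0 { }.
        Root rose: left subtree has 1 node {daisy}, right has 0 { }.
    Root mint: left subtree has 0 nodes { }, right has 1 {cedar}.

aster, daisy, rose, fig, plum, cedar, mint, rye, bay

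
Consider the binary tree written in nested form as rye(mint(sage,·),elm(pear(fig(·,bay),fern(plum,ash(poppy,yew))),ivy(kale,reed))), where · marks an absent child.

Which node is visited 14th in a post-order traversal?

Post-order visits the left subtree, then the right subtree, then the node.
At rye: go left to mint.
  At mint: go left to sage.
    sage is a leaf — visit sage.
  At mint: no right child.
  Visit mint.
At rye: go right to elm.
  At elm: go left to pear.
    At pear: go left to fig.
      At fig: no left child.
      At fig: go right to bay.
        bay is a leaf — visit bay.
      Visit fig.
    At pear: go right to fern.
      At fern: go left to plum.
        plum is a leaf — visit plum.
      At fern: go right to ash.
        At ash: go left to poppy.
          poppy is a leaf — visit poppy.
        At ash: go right to yew.
          yew is a leaf — visit yew.
        Visit ash.
      Visit fern.
    Visit pear.
  At elm: go right to ivy.
    At ivy: go left to kale.
      kale is a leaf — visit kale.
    At ivy: go right to reed.
      reed is a leaf — visit reed.
    Visit ivy.
  Visit elm.
Visit rye.
Full post-order sequence: sage, mint, bay, fig, plum, poppy, yew, ash, fern, pear, kale, reed, ivy, elm, rye.

elm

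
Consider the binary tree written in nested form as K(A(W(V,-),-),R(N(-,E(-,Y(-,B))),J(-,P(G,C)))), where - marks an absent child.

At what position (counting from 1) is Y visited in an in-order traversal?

7

In-order visits the left subtree, then the node, then the right subtree.
At K: go left to A.
  At A: go left to W.
    At W: go left to V.
      V is a leaf — visit V.
    Visit W.
    At W: no right child.
  Visit A.
  At A: no right child.
Visit K.
At K: go right to R.
  At R: go left to N.
    At N: no left child.
    Visit N.
    At N: go right to E.
      At E: no left child.
      Visit E.
      At E: go right to Y.
        At Y: no left child.
        Visit Y.
        At Y: go right to B.
          B is a leaf — visit B.
  Visit R.
  At R: go right to J.
    At J: no left child.
    Visit J.
    At J: go right to P.
      At P: go left to G.
        G is a leaf — visit G.
      Visit P.
      At P: go right to C.
        C is a leaf — visit C.
Full in-order sequence: V, W, A, K, N, E, Y, B, R, J, G, P, C.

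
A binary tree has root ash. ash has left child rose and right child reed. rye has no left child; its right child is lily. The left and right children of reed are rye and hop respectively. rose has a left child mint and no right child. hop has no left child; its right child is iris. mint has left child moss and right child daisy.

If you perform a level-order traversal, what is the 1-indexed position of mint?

4

Level-order visits nodes level by level from the root, left to right within each level.
Level 0: ash
Level 1: rose, reed
Level 2: mint, rye, hop
Level 3: moss, daisy, lily, iris
Full level-order sequence: ash, rose, reed, mint, rye, hop, moss, daisy, lily, iris.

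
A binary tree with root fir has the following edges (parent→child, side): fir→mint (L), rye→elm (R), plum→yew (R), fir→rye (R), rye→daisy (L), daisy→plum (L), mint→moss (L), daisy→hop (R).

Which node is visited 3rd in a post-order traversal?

Post-order visits the left subtree, then the right subtree, then the node.
At fir: go left to mint.
  At mint: go left to moss.
    moss is a leaf — visit moss.
  At mint: no right child.
  Visit mint.
At fir: go right to rye.
  At rye: go left to daisy.
    At daisy: go left to plum.
      At plum: no left child.
      At plum: go right to yew.
        yew is a leaf — visit yew.
      Visit plum.
    At daisy: go right to hop.
      hop is a leaf — visit hop.
    Visit daisy.
  At rye: go right to elm.
    elm is a leaf — visit elm.
  Visit rye.
Visit fir.
Full post-order sequence: moss, mint, yew, plum, hop, daisy, elm, rye, fir.

yew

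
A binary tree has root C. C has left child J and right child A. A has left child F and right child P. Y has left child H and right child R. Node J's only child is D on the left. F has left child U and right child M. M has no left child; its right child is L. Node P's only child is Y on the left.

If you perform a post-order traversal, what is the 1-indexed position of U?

Post-order visits the left subtree, then the right subtree, then the node.
At C: go left to J.
  At J: go left to D.
    D is a leaf — visit D.
  At J: no right child.
  Visit J.
At C: go right to A.
  At A: go left to F.
    At F: go left to U.
      U is a leaf — visit U.
    At F: go right to M.
      At M: no left child.
      At M: go right to L.
        L is a leaf — visit L.
      Visit M.
    Visit F.
  At A: go right to P.
    At P: go left to Y.
      At Y: go left to H.
        H is a leaf — visit H.
      At Y: go right to R.
        R is a leaf — visit R.
      Visit Y.
    At P: no right child.
    Visit P.
  Visit A.
Visit C.
Full post-order sequence: D, J, U, L, M, F, H, R, Y, P, A, C.

3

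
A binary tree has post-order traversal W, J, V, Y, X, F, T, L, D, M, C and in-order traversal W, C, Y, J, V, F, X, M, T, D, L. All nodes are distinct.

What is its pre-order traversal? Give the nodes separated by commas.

The last element of post-order is the root; it splits in-order into left and right subtrees.
Root C: left subtree has 1 node {W}, right has 9 {Y, J, V, F, X, M, T, D, L}.
  Root M: left subtree has 5 nodes {Y, J, V, F, X}, right has 3 {T, D, L}.
    Root F: left subtree has 3 nodes {Y, J, V}, right has 1 {X}.
      Root Y: left subtree has 0 nodes { }, right has 2 {J, V}.
        Root V: left subtree has 1 node {J}, right has 0 { }.
    Root D: left subtree has 1 node {T}, right has 1 {L}.

C, W, M, F, Y, V, J, X, D, T, L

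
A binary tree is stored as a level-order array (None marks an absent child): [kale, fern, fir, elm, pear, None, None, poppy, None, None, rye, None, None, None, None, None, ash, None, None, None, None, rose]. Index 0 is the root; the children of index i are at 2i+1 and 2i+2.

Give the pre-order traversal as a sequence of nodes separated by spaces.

kale fern elm poppy ash pear rye rose fir

Pre-order visits the node, then its left subtree, then its right subtree.
Visit kale.
At kale: go left to fern.
  Visit fern.
  At fern: go left to elm.
    Visit elm.
    At elm: go left to poppy.
      Visit poppy.
      At poppy: no left child.
      At poppy: go right to ash.
        ash is a leaf — visit ash.
    At elm: no right child.
  At fern: go right to pear.
    Visit pear.
    At pear: no left child.
    At pear: go right to rye.
      Visit rye.
      At rye: go left to rose.
        rose is a leaf — visit rose.
      At rye: no right child.
At kale: go right to fir.
  fir is a leaf — visit fir.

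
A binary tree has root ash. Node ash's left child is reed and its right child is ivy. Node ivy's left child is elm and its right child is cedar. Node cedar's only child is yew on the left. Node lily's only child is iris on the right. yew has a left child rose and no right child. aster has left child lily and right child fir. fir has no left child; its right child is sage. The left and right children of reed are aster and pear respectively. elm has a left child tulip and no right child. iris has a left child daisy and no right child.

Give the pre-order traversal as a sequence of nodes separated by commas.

Pre-order visits the node, then its left subtree, then its right subtree.
Visit ash.
At ash: go left to reed.
  Visit reed.
  At reed: go left to aster.
    Visit aster.
    At aster: go left to lily.
      Visit lily.
      At lily: no left child.
      At lily: go right to iris.
        Visit iris.
        At iris: go left to daisy.
          daisy is a leaf — visit daisy.
        At iris: no right child.
    At aster: go right to fir.
      Visit fir.
      At fir: no left child.
      At fir: go right to sage.
        sage is a leaf — visit sage.
  At reed: go right to pear.
    pear is a leaf — visit pear.
At ash: go right to ivy.
  Visit ivy.
  At ivy: go left to elm.
    Visit elm.
    At elm: go left to tulip.
      tulip is a leaf — visit tulip.
    At elm: no right child.
  At ivy: go right to cedar.
    Visit cedar.
    At cedar: go left to yew.
      Visit yew.
      At yew: go left to rose.
        rose is a leaf — visit rose.
      At yew: no right child.
    At cedar: no right child.

ash, reed, aster, lily, iris, daisy, fir, sage, pear, ivy, elm, tulip, cedar, yew, rose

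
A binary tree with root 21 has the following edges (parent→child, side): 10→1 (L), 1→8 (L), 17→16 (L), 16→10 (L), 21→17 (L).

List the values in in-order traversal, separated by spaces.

In-order visits the left subtree, then the node, then the right subtree.
At 21: go left to 17.
  At 17: go left to 16.
    At 16: go left to 10.
      At 10: go left to 1.
        At 1: go left to 8.
          8 is a leaf — visit 8.
        Visit 1.
        At 1: no right child.
      Visit 10.
      At 10: no right child.
    Visit 16.
    At 16: no right child.
  Visit 17.
  At 17: no right child.
Visit 21.
At 21: no right child.

8 1 10 16 17 21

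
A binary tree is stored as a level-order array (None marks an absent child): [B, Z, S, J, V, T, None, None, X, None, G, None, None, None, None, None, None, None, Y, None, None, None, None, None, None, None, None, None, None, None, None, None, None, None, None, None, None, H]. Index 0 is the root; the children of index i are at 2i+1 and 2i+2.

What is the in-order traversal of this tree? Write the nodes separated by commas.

J, X, H, Y, Z, V, G, B, T, S

In-order visits the left subtree, then the node, then the right subtree.
At B: go left to Z.
  At Z: go left to J.
    At J: no left child.
    Visit J.
    At J: go right to X.
      At X: no left child.
      Visit X.
      At X: go right to Y.
        At Y: go left to H.
          H is a leaf — visit H.
        Visit Y.
        At Y: no right child.
  Visit Z.
  At Z: go right to V.
    At V: no left child.
    Visit V.
    At V: go right to G.
      G is a leaf — visit G.
Visit B.
At B: go right to S.
  At S: go left to T.
    T is a leaf — visit T.
  Visit S.
  At S: no right child.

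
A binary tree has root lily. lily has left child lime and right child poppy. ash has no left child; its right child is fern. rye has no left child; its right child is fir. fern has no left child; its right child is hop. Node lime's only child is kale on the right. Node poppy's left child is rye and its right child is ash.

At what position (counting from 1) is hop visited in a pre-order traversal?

Pre-order visits the node, then its left subtree, then its right subtree.
Visit lily.
At lily: go left to lime.
  Visit lime.
  At lime: no left child.
  At lime: go right to kale.
    kale is a leaf — visit kale.
At lily: go right to poppy.
  Visit poppy.
  At poppy: go left to rye.
    Visit rye.
    At rye: no left child.
    At rye: go right to fir.
      fir is a leaf — visit fir.
  At poppy: go right to ash.
    Visit ash.
    At ash: no left child.
    At ash: go right to fern.
      Visit fern.
      At fern: no left child.
      At fern: go right to hop.
        hop is a leaf — visit hop.
Full pre-order sequence: lily, lime, kale, poppy, rye, fir, ash, fern, hop.

9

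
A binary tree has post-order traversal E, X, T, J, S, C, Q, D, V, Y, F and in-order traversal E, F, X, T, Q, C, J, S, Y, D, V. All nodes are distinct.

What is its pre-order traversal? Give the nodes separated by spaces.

F E Y Q T X C S J V D

The last element of post-order is the root; it splits in-order into left and right subtrees.
Root F: left subtree has 1 node {E}, right has 9 {X, T, Q, C, J, S, Y, D, V}.
  Root Y: left subtree has 6 nodes {X, T, Q, C, J, S}, right has 2 {D, V}.
    Root Q: left subtree has 2 nodes {X, T}, right has 3 {C, J, S}.
      Root T: left subtree has 1 node {X}, right has 0 { }.
      Root C: left subtree has 0 nodes { }, right has 2 {J, S}.
        Root S: left subtree has 1 node {J}, right has 0 { }.
    Root V: left subtree has 1 node {D}, right has 0 { }.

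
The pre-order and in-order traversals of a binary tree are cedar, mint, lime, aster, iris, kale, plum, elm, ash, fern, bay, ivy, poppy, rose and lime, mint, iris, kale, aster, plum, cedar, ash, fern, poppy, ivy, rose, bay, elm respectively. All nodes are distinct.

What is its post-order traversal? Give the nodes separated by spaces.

lime kale iris plum aster mint poppy rose ivy bay fern ash elm cedar

The first element of pre-order is the root; it splits in-order into left and right subtrees.
Root cedar: left subtree has 6 nodes {lime, mint, iris, kale, aster, plum}, right has 7 {ash, fern, poppy, ivy, rose, bay, elm}.
  Root mint: left subtree has 1 node {lime}, right has 4 {iris, kale, aster, plum}.
    Root aster: left subtree has 2 nodes {iris, kale}, right has 1 {plum}.
      Root iris: left subtree has 0 nodes { }, right has 1 {kale}.
  Root elm: left subtree has 6 nodes {ash, fern, poppy, ivy, rose, bay}, right has 0 { }.
    Root ash: left subtree has 0 nodes { }, right has 5 {fern, poppy, ivy, rose, bay}.
      Root fern: left subtree has 0 nodes { }, right has 4 {poppy, ivy, rose, bay}.
        Root bay: left subtree has 3 nodes {poppy, ivy, rose}, right has 0 { }.
          Root ivy: left subtree has 1 node {poppy}, right has 1 {rose}.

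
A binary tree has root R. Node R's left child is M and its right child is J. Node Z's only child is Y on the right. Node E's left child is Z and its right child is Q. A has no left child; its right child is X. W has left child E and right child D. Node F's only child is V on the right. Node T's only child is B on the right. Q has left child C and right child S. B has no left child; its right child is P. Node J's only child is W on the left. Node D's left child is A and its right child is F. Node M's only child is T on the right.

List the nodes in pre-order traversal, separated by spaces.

R M T B P J W E Z Y Q C S D A X F V

Pre-order visits the node, then its left subtree, then its right subtree.
Visit R.
At R: go left to M.
  Visit M.
  At M: no left child.
  At M: go right to T.
    Visit T.
    At T: no left child.
    At T: go right to B.
      Visit B.
      At B: no left child.
      At B: go right to P.
        P is a leaf — visit P.
At R: go right to J.
  Visit J.
  At J: go left to W.
    Visit W.
    At W: go left to E.
      Visit E.
      At E: go left to Z.
        Visit Z.
        At Z: no left child.
        At Z: go right to Y.
          Y is a leaf — visit Y.
      At E: go right to Q.
        Visit Q.
        At Q: go left to C.
          C is a leaf — visit C.
        At Q: go right to S.
          S is a leaf — visit S.
    At W: go right to D.
      Visit D.
      At D: go left to A.
        Visit A.
        At A: no left child.
        At A: go right to X.
          X is a leaf — visit X.
      At D: go right to F.
        Visit F.
        At F: no left child.
        At F: go right to V.
          V is a leaf — visit V.
  At J: no right child.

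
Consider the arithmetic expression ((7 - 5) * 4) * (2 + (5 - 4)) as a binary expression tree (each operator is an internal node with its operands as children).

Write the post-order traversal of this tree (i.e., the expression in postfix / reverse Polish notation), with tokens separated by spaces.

7 5 - 4 * 2 5 4 - + *

Post-order on an expression tree gives postfix notation: for each operator, emit left operand, right operand, then the operator.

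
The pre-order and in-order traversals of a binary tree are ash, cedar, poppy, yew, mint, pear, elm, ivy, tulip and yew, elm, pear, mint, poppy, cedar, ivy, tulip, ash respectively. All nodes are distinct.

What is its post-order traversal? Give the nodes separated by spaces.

The first element of pre-order is the root; it splits in-order into left and right subtrees.
Root ash: left subtree has 8 nodes {yew, elm, pear, mint, poppy, cedar, ivy, tulip}, right has 0 { }.
  Root cedar: left subtree has 5 nodes {yew, elm, pear, mint, poppy}, right has 2 {ivy, tulip}.
    Root poppy: left subtree has 4 nodes {yew, elm, pear, mint}, right has 0 { }.
      Root yew: left subtree has 0 nodes { }, right has 3 {elm, pear, mint}.
        Root mint: left subtree has 2 nodes {elm, pear}, right has 0 { }.
          Root pear: left subtree has 1 node {elm}, right has 0 { }.
    Root ivy: left subtree has 0 nodes { }, right has 1 {tulip}.

elm pear mint yew poppy tulip ivy cedar ash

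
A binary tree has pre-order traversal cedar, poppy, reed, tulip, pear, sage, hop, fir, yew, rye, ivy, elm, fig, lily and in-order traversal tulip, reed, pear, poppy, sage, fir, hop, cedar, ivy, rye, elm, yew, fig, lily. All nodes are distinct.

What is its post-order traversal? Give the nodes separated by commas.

tulip, pear, reed, fir, hop, sage, poppy, ivy, elm, rye, lily, fig, yew, cedar

The first element of pre-order is the root; it splits in-order into left and right subtrees.
Root cedar: left subtree has 7 nodes {tulip, reed, pear, poppy, sage, fir, hop}, right has 6 {ivy, rye, elm, yew, fig, lily}.
  Root poppy: left subtree has 3 nodes {tulip, reed, pear}, right has 3 {sage, fir, hop}.
    Root reed: left subtree has 1 node {tulip}, right has 1 {pear}.
    Root sage: left subtree has 0 nodes { }, right has 2 {fir, hop}.
      Root hop: left subtree has 1 node {fir}, right has 0 { }.
  Root yew: left subtree has 3 nodes {ivy, rye, elm}, right has 2 {fig, lily}.
    Root rye: left subtree has 1 node {ivy}, right has 1 {elm}.
    Root fig: left subtree has 0 nodes { }, right has 1 {lily}.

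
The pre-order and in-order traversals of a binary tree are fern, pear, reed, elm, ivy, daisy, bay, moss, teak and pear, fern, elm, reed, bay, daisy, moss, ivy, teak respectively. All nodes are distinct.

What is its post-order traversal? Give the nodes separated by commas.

pear, elm, bay, moss, daisy, teak, ivy, reed, fern

The first element of pre-order is the root; it splits in-order into left and right subtrees.
Root fern: left subtree has 1 node {pear}, right has 7 {elm, reed, bay, daisy, moss, ivy, teak}.
  Root reed: left subtree has 1 node {elm}, right has 5 {bay, daisy, moss, ivy, teak}.
    Root ivy: left subtree has 3 nodes {bay, daisy, moss}, right has 1 {teak}.
      Root daisy: left subtree has 1 node {bay}, right has 1 {moss}.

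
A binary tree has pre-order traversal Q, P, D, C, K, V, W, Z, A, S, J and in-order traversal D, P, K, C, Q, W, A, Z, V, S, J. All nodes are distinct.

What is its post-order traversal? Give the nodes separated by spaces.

D K C P A Z W J S V Q

The first element of pre-order is the root; it splits in-order into left and right subtrees.
Root Q: left subtree has 4 nodes {D, P, K, C}, right has 6 {W, A, Z, V, S, J}.
  Root P: left subtree has 1 node {D}, right has 2 {K, C}.
    Root C: left subtree has 1 node {K}, right has 0 { }.
  Root V: left subtree has 3 nodes {W, A, Z}, right has 2 {S, J}.
    Root W: left subtree has 0 nodes { }, right has 2 {A, Z}.
      Root Z: left subtree has 1 node {A}, right has 0 { }.
    Root S: left subtree has 0 nodes { }, right has 1 {J}.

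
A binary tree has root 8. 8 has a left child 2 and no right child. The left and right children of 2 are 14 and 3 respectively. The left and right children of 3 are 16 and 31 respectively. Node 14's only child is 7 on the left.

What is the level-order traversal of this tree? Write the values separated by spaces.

8 2 14 3 7 16 31

Level-order visits nodes level by level from the root, left to right within each level.
Level 0: 8
Level 1: 2
Level 2: 14, 3
Level 3: 7, 16, 31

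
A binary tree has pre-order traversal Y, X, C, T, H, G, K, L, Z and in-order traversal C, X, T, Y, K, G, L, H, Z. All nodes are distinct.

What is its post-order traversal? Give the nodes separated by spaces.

The first element of pre-order is the root; it splits in-order into left and right subtrees.
Root Y: left subtree has 3 nodes {C, X, T}, right has 5 {K, G, L, H, Z}.
  Root X: left subtree has 1 node {C}, right has 1 {T}.
  Root H: left subtree has 3 nodes {K, G, L}, right has 1 {Z}.
    Root G: left subtree has 1 node {K}, right has 1 {L}.

C T X K L G Z H Y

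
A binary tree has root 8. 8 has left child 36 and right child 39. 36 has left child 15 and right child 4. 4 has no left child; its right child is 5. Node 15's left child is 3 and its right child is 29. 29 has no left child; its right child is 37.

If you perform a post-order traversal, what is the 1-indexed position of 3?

1

Post-order visits the left subtree, then the right subtree, then the node.
At 8: go left to 36.
  At 36: go left to 15.
    At 15: go left to 3.
      3 is a leaf — visit 3.
    At 15: go right to 29.
      At 29: no left child.
      At 29: go right to 37.
        37 is a leaf — visit 37.
      Visit 29.
    Visit 15.
  At 36: go right to 4.
    At 4: no left child.
    At 4: go right to 5.
      5 is a leaf — visit 5.
    Visit 4.
  Visit 36.
At 8: go right to 39.
  39 is a leaf — visit 39.
Visit 8.
Full post-order sequence: 3, 37, 29, 15, 5, 4, 36, 39, 8.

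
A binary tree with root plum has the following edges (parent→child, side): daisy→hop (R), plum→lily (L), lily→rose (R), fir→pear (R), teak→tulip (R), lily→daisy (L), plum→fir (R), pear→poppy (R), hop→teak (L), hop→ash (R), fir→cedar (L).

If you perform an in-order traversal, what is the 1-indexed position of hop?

4

In-order visits the left subtree, then the node, then the right subtree.
At plum: go left to lily.
  At lily: go left to daisy.
    At daisy: no left child.
    Visit daisy.
    At daisy: go right to hop.
      At hop: go left to teak.
        At teak: no left child.
        Visit teak.
        At teak: go right to tulip.
          tulip is a leaf — visit tulip.
      Visit hop.
      At hop: go right to ash.
        ash is a leaf — visit ash.
  Visit lily.
  At lily: go right to rose.
    rose is a leaf — visit rose.
Visit plum.
At plum: go right to fir.
  At fir: go left to cedar.
    cedar is a leaf — visit cedar.
  Visit fir.
  At fir: go right to pear.
    At pear: no left child.
    Visit pear.
    At pear: go right to poppy.
      poppy is a leaf — visit poppy.
Full in-order sequence: daisy, teak, tulip, hop, ash, lily, rose, plum, cedar, fir, pear, poppy.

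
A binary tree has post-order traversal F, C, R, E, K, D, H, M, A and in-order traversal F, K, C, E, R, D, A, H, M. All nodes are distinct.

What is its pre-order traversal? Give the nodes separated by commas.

A, D, K, F, E, C, R, M, H

The last element of post-order is the root; it splits in-order into left and right subtrees.
Root A: left subtree has 6 nodes {F, K, C, E, R, D}, right has 2 {H, M}.
  Root D: left subtree has 5 nodes {F, K, C, E, R}, right has 0 { }.
    Root K: left subtree has 1 node {F}, right has 3 {C, E, R}.
      Root E: left subtree has 1 node {C}, right has 1 {R}.
  Root M: left subtree has 1 node {H}, right has 0 { }.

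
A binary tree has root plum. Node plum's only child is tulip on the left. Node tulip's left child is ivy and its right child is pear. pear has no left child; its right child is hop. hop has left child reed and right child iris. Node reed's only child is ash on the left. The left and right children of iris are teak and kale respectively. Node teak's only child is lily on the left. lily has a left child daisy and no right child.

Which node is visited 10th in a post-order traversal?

pear

Post-order visits the left subtree, then the right subtree, then the node.
At plum: go left to tulip.
  At tulip: go left to ivy.
    ivy is a leaf — visit ivy.
  At tulip: go right to pear.
    At pear: no left child.
    At pear: go right to hop.
      At hop: go left to reed.
        At reed: go left to ash.
          ash is a leaf — visit ash.
        At reed: no right child.
        Visit reed.
      At hop: go right to iris.
        At iris: go left to teak.
          At teak: go left to lily.
            At lily: go left to daisy.
              daisy is a leaf — visit daisy.
            At lily: no right child.
            Visit lily.
          At teak: no right child.
          Visit teak.
        At iris: go right to kale.
          kale is a leaf — visit kale.
        Visit iris.
      Visit hop.
    Visit pear.
  Visit tulip.
At plum: no right child.
Visit plum.
Full post-order sequence: ivy, ash, reed, daisy, lily, teak, kale, iris, hop, pear, tulip, plum.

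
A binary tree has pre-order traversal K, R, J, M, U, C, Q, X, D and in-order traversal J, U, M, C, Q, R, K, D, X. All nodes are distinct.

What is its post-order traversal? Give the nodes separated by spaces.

The first element of pre-order is the root; it splits in-order into left and right subtrees.
Root K: left subtree has 6 nodes {J, U, M, C, Q, R}, right has 2 {D, X}.
  Root R: left subtree has 5 nodes {J, U, M, C, Q}, right has 0 { }.
    Root J: left subtree has 0 nodes { }, right has 4 {U, M, C, Q}.
      Root M: left subtree has 1 node {U}, right has 2 {C, Q}.
        Root C: left subtree has 0 nodes { }, right has 1 {Q}.
  Root X: left subtree has 1 node {D}, right has 0 { }.

U Q C M J R D X K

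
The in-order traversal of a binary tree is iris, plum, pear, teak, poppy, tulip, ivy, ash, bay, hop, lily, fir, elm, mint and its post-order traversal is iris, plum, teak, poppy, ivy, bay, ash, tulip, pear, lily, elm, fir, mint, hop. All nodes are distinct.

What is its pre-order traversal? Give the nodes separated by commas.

hop, pear, plum, iris, tulip, poppy, teak, ash, ivy, bay, mint, fir, lily, elm

The last element of post-order is the root; it splits in-order into left and right subtrees.
Root hop: left subtree has 9 nodes {iris, plum, pear, teak, poppy, tulip, ivy, ash, bay}, right has 4 {lily, fir, elm, mint}.
  Root pear: left subtree has 2 nodes {iris, plum}, right has 6 {teak, poppy, tulip, ivy, ash, bay}.
    Root plum: left subtree has 1 node {iris}, right has 0 { }.
    Root tulip: left subtree has 2 nodes {teak, poppy}, right has 3 {ivy, ash, bay}.
      Root poppy: left subtree has 1 node {teak}, right has 0 { }.
      Root ash: left subtree has 1 node {ivy}, right has 1 {bay}.
  Root mint: left subtree has 3 nodes {lily, fir, elm}, right has 0 { }.
    Root fir: left subtree has 1 node {lily}, right has 1 {elm}.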